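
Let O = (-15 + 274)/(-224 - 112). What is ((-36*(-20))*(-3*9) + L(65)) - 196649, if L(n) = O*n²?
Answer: -10528597/48 ≈ -2.1935e+5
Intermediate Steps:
O = -37/48 (O = 259/(-336) = 259*(-1/336) = -37/48 ≈ -0.77083)
L(n) = -37*n²/48
((-36*(-20))*(-3*9) + L(65)) - 196649 = ((-36*(-20))*(-3*9) - 37/48*65²) - 196649 = (720*(-27) - 37/48*4225) - 196649 = (-19440 - 156325/48) - 196649 = -1089445/48 - 196649 = -10528597/48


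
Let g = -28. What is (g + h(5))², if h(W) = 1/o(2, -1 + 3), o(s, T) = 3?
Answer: 6889/9 ≈ 765.44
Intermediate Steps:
h(W) = ⅓ (h(W) = 1/3 = ⅓)
(g + h(5))² = (-28 + ⅓)² = (-83/3)² = 6889/9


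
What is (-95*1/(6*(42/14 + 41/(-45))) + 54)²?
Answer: 76160529/35344 ≈ 2154.8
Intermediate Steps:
(-95*1/(6*(42/14 + 41/(-45))) + 54)² = (-95*1/(6*(42*(1/14) + 41*(-1/45))) + 54)² = (-95*1/(6*(3 - 41/45)) + 54)² = (-95/(6*(94/45)) + 54)² = (-95/188/15 + 54)² = (-95*15/188 + 54)² = (-1425/188 + 54)² = (8727/188)² = 76160529/35344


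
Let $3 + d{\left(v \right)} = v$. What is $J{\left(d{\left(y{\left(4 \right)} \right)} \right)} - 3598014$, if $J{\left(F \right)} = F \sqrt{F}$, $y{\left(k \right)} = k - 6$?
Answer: $-3598014 - 5 i \sqrt{5} \approx -3.598 \cdot 10^{6} - 11.18 i$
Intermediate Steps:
$y{\left(k \right)} = -6 + k$ ($y{\left(k \right)} = k - 6 = -6 + k$)
$d{\left(v \right)} = -3 + v$
$J{\left(F \right)} = F^{\frac{3}{2}}$
$J{\left(d{\left(y{\left(4 \right)} \right)} \right)} - 3598014 = \left(-3 + \left(-6 + 4\right)\right)^{\frac{3}{2}} - 3598014 = \left(-3 - 2\right)^{\frac{3}{2}} - 3598014 = \left(-5\right)^{\frac{3}{2}} - 3598014 = - 5 i \sqrt{5} - 3598014 = -3598014 - 5 i \sqrt{5}$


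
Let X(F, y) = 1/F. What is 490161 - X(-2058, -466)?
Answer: 1008751339/2058 ≈ 4.9016e+5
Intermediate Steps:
490161 - X(-2058, -466) = 490161 - 1/(-2058) = 490161 - 1*(-1/2058) = 490161 + 1/2058 = 1008751339/2058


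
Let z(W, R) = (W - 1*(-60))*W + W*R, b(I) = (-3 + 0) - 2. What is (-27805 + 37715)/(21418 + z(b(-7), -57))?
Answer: 4955/10714 ≈ 0.46248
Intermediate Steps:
b(I) = -5 (b(I) = -3 - 2 = -5)
z(W, R) = R*W + W*(60 + W) (z(W, R) = (W + 60)*W + R*W = (60 + W)*W + R*W = W*(60 + W) + R*W = R*W + W*(60 + W))
(-27805 + 37715)/(21418 + z(b(-7), -57)) = (-27805 + 37715)/(21418 - 5*(60 - 57 - 5)) = 9910/(21418 - 5*(-2)) = 9910/(21418 + 10) = 9910/21428 = 9910*(1/21428) = 4955/10714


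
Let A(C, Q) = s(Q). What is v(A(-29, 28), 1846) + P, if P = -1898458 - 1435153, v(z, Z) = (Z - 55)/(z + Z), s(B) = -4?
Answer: -2046836557/614 ≈ -3.3336e+6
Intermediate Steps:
A(C, Q) = -4
v(z, Z) = (-55 + Z)/(Z + z)
P = -3333611
v(A(-29, 28), 1846) + P = (-55 + 1846)/(1846 - 4) - 3333611 = 1791/1842 - 3333611 = (1/1842)*1791 - 3333611 = 597/614 - 3333611 = -2046836557/614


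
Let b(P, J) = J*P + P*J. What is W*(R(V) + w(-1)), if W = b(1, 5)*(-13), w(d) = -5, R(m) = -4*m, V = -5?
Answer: -1950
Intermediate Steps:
b(P, J) = 2*J*P (b(P, J) = J*P + J*P = 2*J*P)
W = -130 (W = (2*5*1)*(-13) = 10*(-13) = -130)
W*(R(V) + w(-1)) = -130*(-4*(-5) - 5) = -130*(20 - 5) = -130*15 = -1950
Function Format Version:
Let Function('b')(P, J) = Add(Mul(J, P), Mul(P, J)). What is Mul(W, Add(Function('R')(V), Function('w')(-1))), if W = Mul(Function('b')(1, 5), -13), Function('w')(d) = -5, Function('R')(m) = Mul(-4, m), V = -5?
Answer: -1950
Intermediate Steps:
Function('b')(P, J) = Mul(2, J, P) (Function('b')(P, J) = Add(Mul(J, P), Mul(J, P)) = Mul(2, J, P))
W = -130 (W = Mul(Mul(2, 5, 1), -13) = Mul(10, -13) = -130)
Mul(W, Add(Function('R')(V), Function('w')(-1))) = Mul(-130, Add(Mul(-4, -5), -5)) = Mul(-130, Add(20, -5)) = Mul(-130, 15) = -1950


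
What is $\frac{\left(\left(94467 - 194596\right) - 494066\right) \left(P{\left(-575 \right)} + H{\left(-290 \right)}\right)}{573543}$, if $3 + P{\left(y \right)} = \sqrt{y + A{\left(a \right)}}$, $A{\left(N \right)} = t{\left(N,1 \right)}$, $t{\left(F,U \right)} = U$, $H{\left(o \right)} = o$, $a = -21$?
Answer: $\frac{58033045}{191181} - \frac{198065 i \sqrt{574}}{191181} \approx 303.55 - 24.821 i$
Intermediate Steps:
$A{\left(N \right)} = 1$
$P{\left(y \right)} = -3 + \sqrt{1 + y}$ ($P{\left(y \right)} = -3 + \sqrt{y + 1} = -3 + \sqrt{1 + y}$)
$\frac{\left(\left(94467 - 194596\right) - 494066\right) \left(P{\left(-575 \right)} + H{\left(-290 \right)}\right)}{573543} = \frac{\left(\left(94467 - 194596\right) - 494066\right) \left(\left(-3 + \sqrt{1 - 575}\right) - 290\right)}{573543} = \left(-100129 - 494066\right) \left(\left(-3 + \sqrt{-574}\right) - 290\right) \frac{1}{573543} = - 594195 \left(\left(-3 + i \sqrt{574}\right) - 290\right) \frac{1}{573543} = - 594195 \left(-293 + i \sqrt{574}\right) \frac{1}{573543} = \left(174099135 - 594195 i \sqrt{574}\right) \frac{1}{573543} = \frac{58033045}{191181} - \frac{198065 i \sqrt{574}}{191181}$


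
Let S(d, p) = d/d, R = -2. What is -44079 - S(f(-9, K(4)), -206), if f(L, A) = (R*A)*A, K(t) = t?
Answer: -44080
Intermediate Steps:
f(L, A) = -2*A**2 (f(L, A) = (-2*A)*A = -2*A**2)
S(d, p) = 1
-44079 - S(f(-9, K(4)), -206) = -44079 - 1*1 = -44079 - 1 = -44080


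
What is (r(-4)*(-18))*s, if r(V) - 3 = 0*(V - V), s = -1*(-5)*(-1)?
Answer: 270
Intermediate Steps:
s = -5 (s = 5*(-1) = -5)
r(V) = 3 (r(V) = 3 + 0*(V - V) = 3 + 0*0 = 3 + 0 = 3)
(r(-4)*(-18))*s = (3*(-18))*(-5) = -54*(-5) = 270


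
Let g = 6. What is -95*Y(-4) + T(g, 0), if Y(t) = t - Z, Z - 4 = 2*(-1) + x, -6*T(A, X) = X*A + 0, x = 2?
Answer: 760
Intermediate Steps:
T(A, X) = -A*X/6 (T(A, X) = -(X*A + 0)/6 = -(A*X + 0)/6 = -A*X/6)
Z = 4 (Z = 4 + (2*(-1) + 2) = 4 + (-2 + 2) = 4 + 0 = 4)
Y(t) = -4 + t (Y(t) = t - 1*4 = t - 4 = -4 + t)
-95*Y(-4) + T(g, 0) = -95*(-4 - 4) - ⅙*6*0 = -95*(-8) + 0 = 760 + 0 = 760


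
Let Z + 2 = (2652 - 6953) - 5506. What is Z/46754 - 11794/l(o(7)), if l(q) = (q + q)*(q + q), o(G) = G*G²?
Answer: -645936605/2750280673 ≈ -0.23486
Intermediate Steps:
o(G) = G³
Z = -9809 (Z = -2 + ((2652 - 6953) - 5506) = -2 + (-4301 - 5506) = -2 - 9807 = -9809)
l(q) = 4*q² (l(q) = (2*q)*(2*q) = 4*q²)
Z/46754 - 11794/l(o(7)) = -9809/46754 - 11794/(4*(7³)²) = -9809*1/46754 - 11794/(4*343²) = -9809/46754 - 11794/(4*117649) = -9809/46754 - 11794/470596 = -9809/46754 - 11794*1/470596 = -9809/46754 - 5897/235298 = -645936605/2750280673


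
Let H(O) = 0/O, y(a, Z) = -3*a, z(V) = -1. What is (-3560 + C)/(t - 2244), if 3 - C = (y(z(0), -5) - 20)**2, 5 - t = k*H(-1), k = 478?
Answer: 3846/2239 ≈ 1.7177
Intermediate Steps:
H(O) = 0
t = 5 (t = 5 - 478*0 = 5 - 1*0 = 5 + 0 = 5)
C = -286 (C = 3 - (-3*(-1) - 20)**2 = 3 - (3 - 20)**2 = 3 - 1*(-17)**2 = 3 - 1*289 = 3 - 289 = -286)
(-3560 + C)/(t - 2244) = (-3560 - 286)/(5 - 2244) = -3846/(-2239) = -3846*(-1/2239) = 3846/2239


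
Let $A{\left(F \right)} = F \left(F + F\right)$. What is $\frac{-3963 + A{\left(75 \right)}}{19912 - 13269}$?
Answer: $\frac{1041}{949} \approx 1.0969$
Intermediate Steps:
$A{\left(F \right)} = 2 F^{2}$ ($A{\left(F \right)} = F 2 F = 2 F^{2}$)
$\frac{-3963 + A{\left(75 \right)}}{19912 - 13269} = \frac{-3963 + 2 \cdot 75^{2}}{19912 - 13269} = \frac{-3963 + 2 \cdot 5625}{6643} = \left(-3963 + 11250\right) \frac{1}{6643} = 7287 \cdot \frac{1}{6643} = \frac{1041}{949}$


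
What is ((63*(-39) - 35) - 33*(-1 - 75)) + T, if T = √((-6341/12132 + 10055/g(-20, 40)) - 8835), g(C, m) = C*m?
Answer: 16 + I*√14470112076110/40440 ≈ 16.0 + 94.064*I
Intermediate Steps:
T = I*√14470112076110/40440 (T = √((-6341/12132 + 10055/((-20*40))) - 8835) = √((-6341*1/12132 + 10055/(-800)) - 8835) = √((-6341/12132 + 10055*(-1/800)) - 8835) = √((-6341/12132 - 2011/160) - 8835) = √(-6353003/485280 - 8835) = √(-4293801803/485280) = I*√14470112076110/40440 ≈ 94.064*I)
((63*(-39) - 35) - 33*(-1 - 75)) + T = ((63*(-39) - 35) - 33*(-1 - 75)) + I*√14470112076110/40440 = ((-2457 - 35) - 33*(-76)) + I*√14470112076110/40440 = (-2492 + 2508) + I*√14470112076110/40440 = 16 + I*√14470112076110/40440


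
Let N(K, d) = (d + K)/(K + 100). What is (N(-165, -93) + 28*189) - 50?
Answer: 340988/65 ≈ 5246.0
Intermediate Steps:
N(K, d) = (K + d)/(100 + K)
(N(-165, -93) + 28*189) - 50 = ((-165 - 93)/(100 - 165) + 28*189) - 50 = (-258/(-65) + 5292) - 50 = (-1/65*(-258) + 5292) - 50 = (258/65 + 5292) - 50 = 344238/65 - 50 = 340988/65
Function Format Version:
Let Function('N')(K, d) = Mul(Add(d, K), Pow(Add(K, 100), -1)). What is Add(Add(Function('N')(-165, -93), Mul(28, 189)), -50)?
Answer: Rational(340988, 65) ≈ 5246.0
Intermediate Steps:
Function('N')(K, d) = Mul(Pow(Add(100, K), -1), Add(K, d)) (Function('N')(K, d) = Mul(Add(K, d), Pow(Add(100, K), -1)) = Mul(Pow(Add(100, K), -1), Add(K, d)))
Add(Add(Function('N')(-165, -93), Mul(28, 189)), -50) = Add(Add(Mul(Pow(Add(100, -165), -1), Add(-165, -93)), Mul(28, 189)), -50) = Add(Add(Mul(Pow(-65, -1), -258), 5292), -50) = Add(Add(Mul(Rational(-1, 65), -258), 5292), -50) = Add(Add(Rational(258, 65), 5292), -50) = Add(Rational(344238, 65), -50) = Rational(340988, 65)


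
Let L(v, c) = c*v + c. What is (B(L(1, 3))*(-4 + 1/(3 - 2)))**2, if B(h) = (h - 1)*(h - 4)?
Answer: 900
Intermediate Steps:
L(v, c) = c + c*v
B(h) = (-1 + h)*(-4 + h)
(B(L(1, 3))*(-4 + 1/(3 - 2)))**2 = ((4 + (3*(1 + 1))**2 - 15*(1 + 1))*(-4 + 1/(3 - 2)))**2 = ((4 + (3*2)**2 - 15*2)*(-4 + 1/1))**2 = ((4 + 6**2 - 5*6)*(-4 + 1))**2 = ((4 + 36 - 30)*(-3))**2 = (10*(-3))**2 = (-30)**2 = 900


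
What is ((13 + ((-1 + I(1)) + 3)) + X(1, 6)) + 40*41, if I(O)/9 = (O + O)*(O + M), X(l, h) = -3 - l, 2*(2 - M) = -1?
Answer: 1714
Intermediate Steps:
M = 5/2 (M = 2 - 1/2*(-1) = 2 + 1/2 = 5/2 ≈ 2.5000)
I(O) = 18*O*(5/2 + O) (I(O) = 9*((O + O)*(O + 5/2)) = 9*((2*O)*(5/2 + O)) = 9*(2*O*(5/2 + O)) = 18*O*(5/2 + O))
((13 + ((-1 + I(1)) + 3)) + X(1, 6)) + 40*41 = ((13 + ((-1 + 9*1*(5 + 2*1)) + 3)) + (-3 - 1*1)) + 40*41 = ((13 + ((-1 + 9*1*(5 + 2)) + 3)) + (-3 - 1)) + 1640 = ((13 + ((-1 + 9*1*7) + 3)) - 4) + 1640 = ((13 + ((-1 + 63) + 3)) - 4) + 1640 = ((13 + (62 + 3)) - 4) + 1640 = ((13 + 65) - 4) + 1640 = (78 - 4) + 1640 = 74 + 1640 = 1714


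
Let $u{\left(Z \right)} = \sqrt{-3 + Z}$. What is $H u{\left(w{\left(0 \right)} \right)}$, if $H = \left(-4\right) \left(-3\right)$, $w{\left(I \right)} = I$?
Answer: $12 i \sqrt{3} \approx 20.785 i$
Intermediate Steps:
$H = 12$
$H u{\left(w{\left(0 \right)} \right)} = 12 \sqrt{-3 + 0} = 12 \sqrt{-3} = 12 i \sqrt{3}$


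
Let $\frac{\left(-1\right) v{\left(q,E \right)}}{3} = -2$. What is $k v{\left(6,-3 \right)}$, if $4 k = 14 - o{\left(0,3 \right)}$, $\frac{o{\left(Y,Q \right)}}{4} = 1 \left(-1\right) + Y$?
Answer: $27$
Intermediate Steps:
$o{\left(Y,Q \right)} = -4 + 4 Y$ ($o{\left(Y,Q \right)} = 4 \left(1 \left(-1\right) + Y\right) = 4 \left(-1 + Y\right) = -4 + 4 Y$)
$v{\left(q,E \right)} = 6$ ($v{\left(q,E \right)} = \left(-3\right) \left(-2\right) = 6$)
$k = \frac{9}{2}$ ($k = \frac{14 - \left(-4 + 4 \cdot 0\right)}{4} = \frac{14 - \left(-4 + 0\right)}{4} = \frac{14 - -4}{4} = \frac{14 + 4}{4} = \frac{1}{4} \cdot 18 = \frac{9}{2} \approx 4.5$)
$k v{\left(6,-3 \right)} = \frac{9}{2} \cdot 6 = 27$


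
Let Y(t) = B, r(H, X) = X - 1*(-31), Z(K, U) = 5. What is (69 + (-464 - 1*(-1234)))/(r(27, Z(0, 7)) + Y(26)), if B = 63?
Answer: 839/99 ≈ 8.4747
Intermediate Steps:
r(H, X) = 31 + X (r(H, X) = X + 31 = 31 + X)
Y(t) = 63
(69 + (-464 - 1*(-1234)))/(r(27, Z(0, 7)) + Y(26)) = (69 + (-464 - 1*(-1234)))/((31 + 5) + 63) = (69 + (-464 + 1234))/(36 + 63) = (69 + 770)/99 = 839*(1/99) = 839/99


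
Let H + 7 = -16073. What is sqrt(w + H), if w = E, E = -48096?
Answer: 4*I*sqrt(4011) ≈ 253.33*I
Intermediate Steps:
H = -16080 (H = -7 - 16073 = -16080)
w = -48096
sqrt(w + H) = sqrt(-48096 - 16080) = sqrt(-64176) = 4*I*sqrt(4011)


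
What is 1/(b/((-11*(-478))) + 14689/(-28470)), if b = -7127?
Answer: -37423815/70035113 ≈ -0.53436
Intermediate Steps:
1/(b/((-11*(-478))) + 14689/(-28470)) = 1/(-7127/((-11*(-478))) + 14689/(-28470)) = 1/(-7127/5258 + 14689*(-1/28470)) = 1/(-7127*1/5258 - 14689/28470) = 1/(-7127/5258 - 14689/28470) = 1/(-70035113/37423815) = -37423815/70035113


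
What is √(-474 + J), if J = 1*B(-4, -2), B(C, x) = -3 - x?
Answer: 5*I*√19 ≈ 21.794*I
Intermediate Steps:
J = -1 (J = 1*(-3 - 1*(-2)) = 1*(-3 + 2) = 1*(-1) = -1)
√(-474 + J) = √(-474 - 1) = √(-475) = 5*I*√19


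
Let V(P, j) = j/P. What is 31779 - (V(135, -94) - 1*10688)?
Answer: 5733139/135 ≈ 42468.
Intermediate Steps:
31779 - (V(135, -94) - 1*10688) = 31779 - (-94/135 - 1*10688) = 31779 - (-94*1/135 - 10688) = 31779 - (-94/135 - 10688) = 31779 - 1*(-1442974/135) = 31779 + 1442974/135 = 5733139/135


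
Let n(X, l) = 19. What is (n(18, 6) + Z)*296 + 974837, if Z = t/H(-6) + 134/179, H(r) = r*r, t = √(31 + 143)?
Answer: 175542183/179 + 74*√174/9 ≈ 9.8079e+5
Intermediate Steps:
t = √174 ≈ 13.191
H(r) = r²
Z = 134/179 + √174/36 (Z = √174/((-6)²) + 134/179 = √174/36 + 134*(1/179) = √174*(1/36) + 134/179 = √174/36 + 134/179 = 134/179 + √174/36 ≈ 1.1150)
(n(18, 6) + Z)*296 + 974837 = (19 + (134/179 + √174/36))*296 + 974837 = (3535/179 + √174/36)*296 + 974837 = (1046360/179 + 74*√174/9) + 974837 = 175542183/179 + 74*√174/9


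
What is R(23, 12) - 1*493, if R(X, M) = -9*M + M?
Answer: -589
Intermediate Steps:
R(X, M) = -8*M
R(23, 12) - 1*493 = -8*12 - 1*493 = -96 - 493 = -589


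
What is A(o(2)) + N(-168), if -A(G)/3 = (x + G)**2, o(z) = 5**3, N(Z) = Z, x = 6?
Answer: -51651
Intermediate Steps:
o(z) = 125
A(G) = -3*(6 + G)**2
A(o(2)) + N(-168) = -3*(6 + 125)**2 - 168 = -3*131**2 - 168 = -3*17161 - 168 = -51483 - 168 = -51651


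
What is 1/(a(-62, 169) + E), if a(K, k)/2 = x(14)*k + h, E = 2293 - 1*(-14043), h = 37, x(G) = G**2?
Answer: 1/82658 ≈ 1.2098e-5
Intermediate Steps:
E = 16336 (E = 2293 + 14043 = 16336)
a(K, k) = 74 + 392*k (a(K, k) = 2*(14**2*k + 37) = 2*(196*k + 37) = 2*(37 + 196*k) = 74 + 392*k)
1/(a(-62, 169) + E) = 1/((74 + 392*169) + 16336) = 1/((74 + 66248) + 16336) = 1/(66322 + 16336) = 1/82658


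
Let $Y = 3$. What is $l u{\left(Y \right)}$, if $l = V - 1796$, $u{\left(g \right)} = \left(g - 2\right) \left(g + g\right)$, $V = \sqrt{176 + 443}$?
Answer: $-10776 + 6 \sqrt{619} \approx -10627.0$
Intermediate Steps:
$V = \sqrt{619} \approx 24.88$
$u{\left(g \right)} = 2 g \left(-2 + g\right)$ ($u{\left(g \right)} = \left(-2 + g\right) 2 g = 2 g \left(-2 + g\right)$)
$l = -1796 + \sqrt{619}$ ($l = \sqrt{619} - 1796 = -1796 + \sqrt{619} \approx -1771.1$)
$l u{\left(Y \right)} = \left(-1796 + \sqrt{619}\right) 2 \cdot 3 \left(-2 + 3\right) = \left(-1796 + \sqrt{619}\right) 2 \cdot 3 \cdot 1 = \left(-1796 + \sqrt{619}\right) 6 = -10776 + 6 \sqrt{619}$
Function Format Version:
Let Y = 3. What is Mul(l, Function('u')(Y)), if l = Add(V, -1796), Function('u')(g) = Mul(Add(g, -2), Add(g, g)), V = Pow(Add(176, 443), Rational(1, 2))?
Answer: Add(-10776, Mul(6, Pow(619, Rational(1, 2)))) ≈ -10627.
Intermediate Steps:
V = Pow(619, Rational(1, 2)) ≈ 24.880
Function('u')(g) = Mul(2, g, Add(-2, g)) (Function('u')(g) = Mul(Add(-2, g), Mul(2, g)) = Mul(2, g, Add(-2, g)))
l = Add(-1796, Pow(619, Rational(1, 2))) (l = Add(Pow(619, Rational(1, 2)), -1796) = Add(-1796, Pow(619, Rational(1, 2))) ≈ -1771.1)
Mul(l, Function('u')(Y)) = Mul(Add(-1796, Pow(619, Rational(1, 2))), Mul(2, 3, Add(-2, 3))) = Mul(Add(-1796, Pow(619, Rational(1, 2))), Mul(2, 3, 1)) = Mul(Add(-1796, Pow(619, Rational(1, 2))), 6) = Add(-10776, Mul(6, Pow(619, Rational(1, 2))))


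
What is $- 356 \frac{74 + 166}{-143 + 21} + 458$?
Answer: $\frac{70658}{61} \approx 1158.3$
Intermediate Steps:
$- 356 \frac{74 + 166}{-143 + 21} + 458 = - 356 \frac{240}{-122} + 458 = - 356 \cdot 240 \left(- \frac{1}{122}\right) + 458 = \left(-356\right) \left(- \frac{120}{61}\right) + 458 = \frac{42720}{61} + 458 = \frac{70658}{61}$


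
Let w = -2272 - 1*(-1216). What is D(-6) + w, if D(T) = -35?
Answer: -1091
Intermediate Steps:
w = -1056 (w = -2272 + 1216 = -1056)
D(-6) + w = -35 - 1056 = -1091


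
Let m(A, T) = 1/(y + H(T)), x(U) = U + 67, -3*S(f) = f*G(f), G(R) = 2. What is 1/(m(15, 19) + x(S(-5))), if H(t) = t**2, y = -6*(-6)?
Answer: 1191/83770 ≈ 0.014217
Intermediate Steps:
y = 36
S(f) = -2*f/3 (S(f) = -f*2/3 = -2*f/3)
x(U) = 67 + U
m(A, T) = 1/(36 + T**2)
1/(m(15, 19) + x(S(-5))) = 1/(1/(36 + 19**2) + (67 - 2/3*(-5))) = 1/(1/(36 + 361) + (67 + 10/3)) = 1/(1/397 + 211/3) = 1/(83770/1191) = 1191/83770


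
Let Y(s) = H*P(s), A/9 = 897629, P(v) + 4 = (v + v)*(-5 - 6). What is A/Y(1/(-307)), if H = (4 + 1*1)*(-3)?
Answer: 275572103/2010 ≈ 1.3710e+5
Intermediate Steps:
P(v) = -4 - 22*v (P(v) = -4 + (v + v)*(-5 - 6) = -4 + (2*v)*(-11) = -4 - 22*v)
A = 8078661 (A = 9*897629 = 8078661)
H = -15 (H = (4 + 1)*(-3) = 5*(-3) = -15)
Y(s) = 60 + 330*s (Y(s) = -15*(-4 - 22*s) = 60 + 330*s)
A/Y(1/(-307)) = 8078661/(60 + 330/(-307)) = 8078661/(60 + 330*(-1/307)) = 8078661/(60 - 330/307) = 8078661/(18090/307) = 8078661*(307/18090) = 275572103/2010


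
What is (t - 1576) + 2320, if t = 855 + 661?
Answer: 2260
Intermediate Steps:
t = 1516
(t - 1576) + 2320 = (1516 - 1576) + 2320 = -60 + 2320 = 2260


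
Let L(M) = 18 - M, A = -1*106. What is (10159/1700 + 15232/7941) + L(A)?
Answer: 1780529819/13499700 ≈ 131.89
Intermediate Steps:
A = -106
(10159/1700 + 15232/7941) + L(A) = (10159/1700 + 15232/7941) + (18 - 1*(-106)) = (10159*(1/1700) + 15232*(1/7941)) + (18 + 106) = (10159/1700 + 15232/7941) + 124 = 106567019/13499700 + 124 = 1780529819/13499700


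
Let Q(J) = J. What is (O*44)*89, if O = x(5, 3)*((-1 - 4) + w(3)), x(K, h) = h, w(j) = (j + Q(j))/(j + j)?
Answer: -46992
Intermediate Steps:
w(j) = 1 (w(j) = (j + j)/(j + j) = (2*j)/((2*j)) = (2*j)*(1/(2*j)) = 1)
O = -12 (O = 3*((-1 - 4) + 1) = 3*(-5 + 1) = 3*(-4) = -12)
(O*44)*89 = -12*44*89 = -528*89 = -46992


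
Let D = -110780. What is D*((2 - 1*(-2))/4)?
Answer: -110780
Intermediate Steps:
D*((2 - 1*(-2))/4) = -110780*(2 - 1*(-2))/4 = -110780*(2 + 2)/4 = -443120/4 = -110780*1 = -110780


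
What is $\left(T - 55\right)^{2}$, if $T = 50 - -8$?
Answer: $9$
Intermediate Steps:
$T = 58$ ($T = 50 + 8 = 58$)
$\left(T - 55\right)^{2} = \left(58 - 55\right)^{2} = 3^{2} = 9$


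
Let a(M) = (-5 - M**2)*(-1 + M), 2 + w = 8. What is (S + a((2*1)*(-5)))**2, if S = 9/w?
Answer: 5349969/4 ≈ 1.3375e+6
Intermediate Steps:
w = 6 (w = -2 + 8 = 6)
a(M) = (-1 + M)*(-5 - M**2)
S = 3/2 (S = 9/6 = 9*(1/6) = 3/2 ≈ 1.5000)
(S + a((2*1)*(-5)))**2 = (3/2 + (5 + ((2*1)*(-5))**2 - ((2*1)*(-5))**3 - 5*2*1*(-5)))**2 = (3/2 + (5 + (2*(-5))**2 - (2*(-5))**3 - 10*(-5)))**2 = (3/2 + (5 + (-10)**2 - 1*(-10)**3 - 5*(-10)))**2 = (3/2 + (5 + 100 - 1*(-1000) + 50))**2 = (3/2 + (5 + 100 + 1000 + 50))**2 = (3/2 + 1155)**2 = (2313/2)**2 = 5349969/4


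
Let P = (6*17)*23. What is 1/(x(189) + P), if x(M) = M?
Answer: 1/2535 ≈ 0.00039448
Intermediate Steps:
P = 2346 (P = 102*23 = 2346)
1/(x(189) + P) = 1/(189 + 2346) = 1/2535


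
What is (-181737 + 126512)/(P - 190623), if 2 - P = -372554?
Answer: -55225/181933 ≈ -0.30355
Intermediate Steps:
P = 372556 (P = 2 - 1*(-372554) = 2 + 372554 = 372556)
(-181737 + 126512)/(P - 190623) = (-181737 + 126512)/(372556 - 190623) = -55225/181933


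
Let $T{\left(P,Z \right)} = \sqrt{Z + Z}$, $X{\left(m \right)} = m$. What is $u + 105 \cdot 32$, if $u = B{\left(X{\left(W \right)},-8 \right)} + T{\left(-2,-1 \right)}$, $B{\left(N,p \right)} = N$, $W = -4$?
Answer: $3356 + i \sqrt{2} \approx 3356.0 + 1.4142 i$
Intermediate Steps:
$T{\left(P,Z \right)} = \sqrt{2} \sqrt{Z}$ ($T{\left(P,Z \right)} = \sqrt{2 Z} = \sqrt{2} \sqrt{Z}$)
$u = -4 + i \sqrt{2}$ ($u = -4 + \sqrt{2} \sqrt{-1} = -4 + \sqrt{2} i = -4 + i \sqrt{2} \approx -4.0 + 1.4142 i$)
$u + 105 \cdot 32 = \left(-4 + i \sqrt{2}\right) + 105 \cdot 32 = \left(-4 + i \sqrt{2}\right) + 3360 = 3356 + i \sqrt{2}$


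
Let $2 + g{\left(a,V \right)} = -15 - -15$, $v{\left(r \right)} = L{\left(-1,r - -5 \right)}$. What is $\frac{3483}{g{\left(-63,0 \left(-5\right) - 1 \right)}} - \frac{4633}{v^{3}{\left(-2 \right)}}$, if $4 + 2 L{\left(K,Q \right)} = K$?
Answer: $- \frac{361247}{250} \approx -1445.0$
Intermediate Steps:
$L{\left(K,Q \right)} = -2 + \frac{K}{2}$
$v{\left(r \right)} = - \frac{5}{2}$ ($v{\left(r \right)} = -2 + \frac{1}{2} \left(-1\right) = -2 - \frac{1}{2} = - \frac{5}{2}$)
$g{\left(a,V \right)} = -2$ ($g{\left(a,V \right)} = -2 - 0 = -2 + \left(-15 + 15\right) = -2 + 0 = -2$)
$\frac{3483}{g{\left(-63,0 \left(-5\right) - 1 \right)}} - \frac{4633}{v^{3}{\left(-2 \right)}} = \frac{3483}{-2} - \frac{4633}{\left(- \frac{5}{2}\right)^{3}} = 3483 \left(- \frac{1}{2}\right) - \frac{4633}{- \frac{125}{8}} = - \frac{3483}{2} - - \frac{37064}{125} = - \frac{3483}{2} + \frac{37064}{125} = - \frac{361247}{250}$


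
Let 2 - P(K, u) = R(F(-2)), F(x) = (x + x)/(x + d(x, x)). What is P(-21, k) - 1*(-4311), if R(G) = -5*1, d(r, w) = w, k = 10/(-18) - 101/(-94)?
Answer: 4318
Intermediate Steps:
k = 439/846 (k = 10*(-1/18) - 101*(-1/94) = -5/9 + 101/94 = 439/846 ≈ 0.51891)
F(x) = 1 (F(x) = (x + x)/(x + x) = (2*x)/((2*x)) = (2*x)*(1/(2*x)) = 1)
R(G) = -5
P(K, u) = 7 (P(K, u) = 2 - 1*(-5) = 2 + 5 = 7)
P(-21, k) - 1*(-4311) = 7 - 1*(-4311) = 7 + 4311 = 4318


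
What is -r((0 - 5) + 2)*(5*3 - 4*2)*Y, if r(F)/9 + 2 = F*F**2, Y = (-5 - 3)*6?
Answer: -87696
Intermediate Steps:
Y = -48 (Y = -8*6 = -48)
r(F) = -18 + 9*F**3 (r(F) = -18 + 9*(F*F**2) = -18 + 9*F**3)
-r((0 - 5) + 2)*(5*3 - 4*2)*Y = -(-18 + 9*((0 - 5) + 2)**3)*(5*3 - 4*2)*(-48) = -(-18 + 9*(-5 + 2)**3)*(15 - 8)*(-48) = -(-18 + 9*(-3)**3)*7*(-48) = -(-18 + 9*(-27))*7*(-48) = -(-18 - 243)*7*(-48) = -(-261*7)*(-48) = -(-1827)*(-48) = -1*87696 = -87696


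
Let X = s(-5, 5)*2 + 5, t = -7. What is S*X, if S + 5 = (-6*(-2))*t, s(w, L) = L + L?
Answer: -2225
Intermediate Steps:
s(w, L) = 2*L
X = 25 (X = (2*5)*2 + 5 = 10*2 + 5 = 20 + 5 = 25)
S = -89 (S = -5 - 6*(-2)*(-7) = -5 + 12*(-7) = -5 - 84 = -89)
S*X = -89*25 = -2225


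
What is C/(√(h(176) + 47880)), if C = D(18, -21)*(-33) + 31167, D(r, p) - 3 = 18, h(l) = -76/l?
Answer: 60948*√23173711/2106701 ≈ 139.27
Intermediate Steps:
D(r, p) = 21 (D(r, p) = 3 + 18 = 21)
C = 30474 (C = 21*(-33) + 31167 = -693 + 31167 = 30474)
C/(√(h(176) + 47880)) = 30474/(√(-76/176 + 47880)) = 30474/(√(-76*1/176 + 47880)) = 30474/(√(-19/44 + 47880)) = 30474/(√(2106701/44)) = 30474/((√23173711/22)) = 30474*(2*√23173711/2106701) = 60948*√23173711/2106701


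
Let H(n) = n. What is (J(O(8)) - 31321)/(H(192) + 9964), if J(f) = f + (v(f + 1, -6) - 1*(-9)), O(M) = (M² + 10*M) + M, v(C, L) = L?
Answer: -15583/5078 ≈ -3.0687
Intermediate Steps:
O(M) = M² + 11*M
J(f) = 3 + f (J(f) = f + (-6 - 1*(-9)) = f + (-6 + 9) = f + 3 = 3 + f)
(J(O(8)) - 31321)/(H(192) + 9964) = ((3 + 8*(11 + 8)) - 31321)/(192 + 9964) = ((3 + 8*19) - 31321)/10156 = ((3 + 152) - 31321)*(1/10156) = (155 - 31321)*(1/10156) = -31166*1/10156 = -15583/5078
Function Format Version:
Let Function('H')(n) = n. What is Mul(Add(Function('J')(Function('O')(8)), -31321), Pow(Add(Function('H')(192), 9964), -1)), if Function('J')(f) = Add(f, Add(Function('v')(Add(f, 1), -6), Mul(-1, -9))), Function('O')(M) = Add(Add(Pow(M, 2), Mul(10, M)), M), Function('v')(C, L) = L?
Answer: Rational(-15583, 5078) ≈ -3.0687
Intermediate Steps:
Function('O')(M) = Add(Pow(M, 2), Mul(11, M))
Function('J')(f) = Add(3, f) (Function('J')(f) = Add(f, Add(-6, Mul(-1, -9))) = Add(f, Add(-6, 9)) = Add(f, 3) = Add(3, f))
Mul(Add(Function('J')(Function('O')(8)), -31321), Pow(Add(Function('H')(192), 9964), -1)) = Mul(Add(Add(3, Mul(8, Add(11, 8))), -31321), Pow(Add(192, 9964), -1)) = Mul(Add(Add(3, Mul(8, 19)), -31321), Pow(10156, -1)) = Mul(Add(Add(3, 152), -31321), Rational(1, 10156)) = Mul(Add(155, -31321), Rational(1, 10156)) = Mul(-31166, Rational(1, 10156)) = Rational(-15583, 5078)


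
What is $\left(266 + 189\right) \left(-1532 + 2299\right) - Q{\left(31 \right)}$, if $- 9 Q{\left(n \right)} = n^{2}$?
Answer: $\frac{3141826}{9} \approx 3.4909 \cdot 10^{5}$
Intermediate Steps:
$Q{\left(n \right)} = - \frac{n^{2}}{9}$
$\left(266 + 189\right) \left(-1532 + 2299\right) - Q{\left(31 \right)} = \left(266 + 189\right) \left(-1532 + 2299\right) - - \frac{31^{2}}{9} = 455 \cdot 767 - \left(- \frac{1}{9}\right) 961 = 348985 - - \frac{961}{9} = 348985 + \frac{961}{9} = \frac{3141826}{9}$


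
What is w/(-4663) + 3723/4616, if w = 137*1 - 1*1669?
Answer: 24432061/21524408 ≈ 1.1351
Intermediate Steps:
w = -1532 (w = 137 - 1669 = -1532)
w/(-4663) + 3723/4616 = -1532/(-4663) + 3723/4616 = -1532*(-1/4663) + 3723*(1/4616) = 1532/4663 + 3723/4616 = 24432061/21524408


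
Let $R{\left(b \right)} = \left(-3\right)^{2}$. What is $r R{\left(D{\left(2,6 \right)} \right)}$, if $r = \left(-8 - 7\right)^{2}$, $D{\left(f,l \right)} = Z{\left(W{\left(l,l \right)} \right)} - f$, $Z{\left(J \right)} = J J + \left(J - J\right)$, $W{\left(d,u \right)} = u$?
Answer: $2025$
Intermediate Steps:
$Z{\left(J \right)} = J^{2}$ ($Z{\left(J \right)} = J^{2} + 0 = J^{2}$)
$D{\left(f,l \right)} = l^{2} - f$
$R{\left(b \right)} = 9$
$r = 225$ ($r = \left(-15\right)^{2} = 225$)
$r R{\left(D{\left(2,6 \right)} \right)} = 225 \cdot 9 = 2025$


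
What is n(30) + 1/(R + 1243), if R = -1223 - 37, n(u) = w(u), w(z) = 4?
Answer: 67/17 ≈ 3.9412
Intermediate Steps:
n(u) = 4
R = -1260
n(30) + 1/(R + 1243) = 4 + 1/(-1260 + 1243) = 4 + 1/(-17) = 4 - 1/17 = 67/17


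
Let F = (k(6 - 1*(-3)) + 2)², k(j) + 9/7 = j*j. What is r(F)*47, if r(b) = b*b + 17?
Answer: 5031322301631/2401 ≈ 2.0955e+9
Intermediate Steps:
k(j) = -9/7 + j² (k(j) = -9/7 + j*j = -9/7 + j²)
F = 327184/49 (F = ((-9/7 + (6 - 1*(-3))²) + 2)² = ((-9/7 + (6 + 3)²) + 2)² = ((-9/7 + 9²) + 2)² = ((-9/7 + 81) + 2)² = (558/7 + 2)² = (572/7)² = 327184/49 ≈ 6677.2)
r(b) = 17 + b² (r(b) = b² + 17 = 17 + b²)
r(F)*47 = (17 + (327184/49)²)*47 = (17 + 107049369856/2401)*47 = (107049410673/2401)*47 = 5031322301631/2401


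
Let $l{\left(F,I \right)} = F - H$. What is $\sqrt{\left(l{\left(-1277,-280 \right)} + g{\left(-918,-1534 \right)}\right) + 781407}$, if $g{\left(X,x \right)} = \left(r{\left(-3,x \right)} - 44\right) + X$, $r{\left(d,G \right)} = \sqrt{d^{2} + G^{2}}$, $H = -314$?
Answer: $\sqrt{779482 + \sqrt{2353165}} \approx 883.75$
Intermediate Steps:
$l{\left(F,I \right)} = 314 + F$ ($l{\left(F,I \right)} = F - -314 = F + 314 = 314 + F$)
$r{\left(d,G \right)} = \sqrt{G^{2} + d^{2}}$
$g{\left(X,x \right)} = -44 + X + \sqrt{9 + x^{2}}$ ($g{\left(X,x \right)} = \left(\sqrt{x^{2} + \left(-3\right)^{2}} - 44\right) + X = \left(\sqrt{x^{2} + 9} - 44\right) + X = \left(\sqrt{9 + x^{2}} - 44\right) + X = \left(-44 + \sqrt{9 + x^{2}}\right) + X = -44 + X + \sqrt{9 + x^{2}}$)
$\sqrt{\left(l{\left(-1277,-280 \right)} + g{\left(-918,-1534 \right)}\right) + 781407} = \sqrt{\left(\left(314 - 1277\right) - \left(962 - \sqrt{9 + \left(-1534\right)^{2}}\right)\right) + 781407} = \sqrt{\left(-963 - \left(962 - \sqrt{9 + 2353156}\right)\right) + 781407} = \sqrt{\left(-963 - \left(962 - \sqrt{2353165}\right)\right) + 781407} = \sqrt{\left(-1925 + \sqrt{2353165}\right) + 781407} = \sqrt{779482 + \sqrt{2353165}}$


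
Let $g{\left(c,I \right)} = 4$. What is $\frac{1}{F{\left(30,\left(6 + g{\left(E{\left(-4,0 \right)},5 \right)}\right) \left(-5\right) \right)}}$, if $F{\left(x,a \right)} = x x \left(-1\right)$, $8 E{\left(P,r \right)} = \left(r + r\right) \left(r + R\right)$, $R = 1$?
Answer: $- \frac{1}{900} \approx -0.0011111$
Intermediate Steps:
$E{\left(P,r \right)} = \frac{r \left(1 + r\right)}{4}$ ($E{\left(P,r \right)} = \frac{\left(r + r\right) \left(r + 1\right)}{8} = \frac{2 r \left(1 + r\right)}{8} = \frac{r \left(1 + r\right)}{4}$)
$F{\left(x,a \right)} = - x^{2}$ ($F{\left(x,a \right)} = x^{2} \left(-1\right) = - x^{2}$)
$\frac{1}{F{\left(30,\left(6 + g{\left(E{\left(-4,0 \right)},5 \right)}\right) \left(-5\right) \right)}} = \frac{1}{\left(-1\right) 30^{2}} = \frac{1}{\left(-1\right) 900} = \frac{1}{-900} = - \frac{1}{900}$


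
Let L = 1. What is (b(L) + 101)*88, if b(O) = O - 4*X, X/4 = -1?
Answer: 10384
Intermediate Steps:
X = -4 (X = 4*(-1) = -4)
b(O) = 16 + O (b(O) = O - 4*(-4) = O + 16 = 16 + O)
(b(L) + 101)*88 = ((16 + 1) + 101)*88 = (17 + 101)*88 = 118*88 = 10384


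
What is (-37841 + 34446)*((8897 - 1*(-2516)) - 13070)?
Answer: 5625515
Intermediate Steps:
(-37841 + 34446)*((8897 - 1*(-2516)) - 13070) = -3395*((8897 + 2516) - 13070) = -3395*(11413 - 13070) = -3395*(-1657) = 5625515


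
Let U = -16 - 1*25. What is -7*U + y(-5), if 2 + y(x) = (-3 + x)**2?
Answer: 349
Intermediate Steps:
y(x) = -2 + (-3 + x)**2
U = -41 (U = -16 - 25 = -41)
-7*U + y(-5) = -7*(-41) + (-2 + (-3 - 5)**2) = 287 + (-2 + (-8)**2) = 287 + (-2 + 64) = 287 + 62 = 349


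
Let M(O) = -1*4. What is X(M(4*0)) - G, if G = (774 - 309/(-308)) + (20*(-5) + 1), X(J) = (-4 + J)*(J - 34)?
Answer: -114577/308 ≈ -372.00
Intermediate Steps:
M(O) = -4
X(J) = (-34 + J)*(-4 + J) (X(J) = (-4 + J)*(-34 + J) = (-34 + J)*(-4 + J))
G = 208209/308 (G = (774 - 309*(-1/308)) + (-100 + 1) = (774 + 309/308) - 99 = 238701/308 - 99 = 208209/308 ≈ 676.00)
X(M(4*0)) - G = (136 + (-4)**2 - 38*(-4)) - 1*208209/308 = (136 + 16 + 152) - 208209/308 = 304 - 208209/308 = -114577/308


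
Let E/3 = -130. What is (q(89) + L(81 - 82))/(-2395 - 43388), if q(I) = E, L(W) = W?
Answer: 391/45783 ≈ 0.0085403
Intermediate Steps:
E = -390 (E = 3*(-130) = -390)
q(I) = -390
(q(89) + L(81 - 82))/(-2395 - 43388) = (-390 + (81 - 82))/(-2395 - 43388) = (-390 - 1)/(-45783) = -391*(-1/45783) = 391/45783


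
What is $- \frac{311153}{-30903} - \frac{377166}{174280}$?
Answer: $\frac{21286091971}{2692887420} \approx 7.9046$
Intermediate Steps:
$- \frac{311153}{-30903} - \frac{377166}{174280} = \left(-311153\right) \left(- \frac{1}{30903}\right) - \frac{188583}{87140} = \frac{311153}{30903} - \frac{188583}{87140} = \frac{21286091971}{2692887420}$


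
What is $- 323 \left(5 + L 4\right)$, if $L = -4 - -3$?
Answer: $-323$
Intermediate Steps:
$L = -1$ ($L = -4 + 3 = -1$)
$- 323 \left(5 + L 4\right) = - 323 \left(5 - 4\right) = \left(-323\right) 1 = -323$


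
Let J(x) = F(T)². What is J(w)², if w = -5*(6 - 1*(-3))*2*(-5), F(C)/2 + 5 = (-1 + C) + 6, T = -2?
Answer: 256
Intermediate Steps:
F(C) = 2*C (F(C) = -10 + 2*((-1 + C) + 6) = -10 + 2*(5 + C) = -10 + (10 + 2*C) = 2*C)
w = 450 (w = -5*(6 + 3)*2*(-5) = -45*2*(-5) = -5*18*(-5) = -90*(-5) = 450)
J(x) = 16 (J(x) = (2*(-2))² = (-4)² = 16)
J(w)² = 16² = 256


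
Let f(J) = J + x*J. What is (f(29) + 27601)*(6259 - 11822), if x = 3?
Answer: -154189671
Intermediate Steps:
f(J) = 4*J (f(J) = J + 3*J = 4*J)
(f(29) + 27601)*(6259 - 11822) = (4*29 + 27601)*(6259 - 11822) = (116 + 27601)*(-5563) = 27717*(-5563) = -154189671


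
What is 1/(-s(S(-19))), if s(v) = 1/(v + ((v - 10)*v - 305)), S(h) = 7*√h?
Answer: 1236 + 63*I*√19 ≈ 1236.0 + 274.61*I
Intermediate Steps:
s(v) = 1/(-305 + v + v*(-10 + v)) (s(v) = 1/(v + ((-10 + v)*v - 305)) = 1/(v + (v*(-10 + v) - 305)) = 1/(v + (-305 + v*(-10 + v))) = 1/(-305 + v + v*(-10 + v)))
1/(-s(S(-19))) = 1/(-1/(-305 + (7*√(-19))² - 63*√(-19))) = 1/(-1/(-305 + (7*(I*√19))² - 63*I*√19)) = 1/(-1/(-305 + (7*I*√19)² - 63*I*√19)) = 1/(-1/(-305 - 931 - 63*I*√19)) = 1/(-1/(-1236 - 63*I*√19)) = 1236 + 63*I*√19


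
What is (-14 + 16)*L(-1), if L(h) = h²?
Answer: 2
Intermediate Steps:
(-14 + 16)*L(-1) = (-14 + 16)*(-1)² = 2*1 = 2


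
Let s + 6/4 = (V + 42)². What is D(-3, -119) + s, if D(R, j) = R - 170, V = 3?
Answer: 3701/2 ≈ 1850.5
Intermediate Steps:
D(R, j) = -170 + R
s = 4047/2 (s = -3/2 + (3 + 42)² = -3/2 + 45² = -3/2 + 2025 = 4047/2 ≈ 2023.5)
D(-3, -119) + s = (-170 - 3) + 4047/2 = -173 + 4047/2 = 3701/2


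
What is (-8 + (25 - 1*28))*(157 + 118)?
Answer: -3025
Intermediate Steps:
(-8 + (25 - 1*28))*(157 + 118) = (-8 + (25 - 28))*275 = (-8 - 3)*275 = -11*275 = -3025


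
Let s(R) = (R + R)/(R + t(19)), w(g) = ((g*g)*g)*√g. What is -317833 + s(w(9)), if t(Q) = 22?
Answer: -702088723/2209 ≈ -3.1783e+5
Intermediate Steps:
w(g) = g^(7/2) (w(g) = (g²*g)*√g = g³*√g = g^(7/2))
s(R) = 2*R/(22 + R) (s(R) = (R + R)/(R + 22) = (2*R)/(22 + R) = 2*R/(22 + R))
-317833 + s(w(9)) = -317833 + 2*9^(7/2)/(22 + 9^(7/2)) = -317833 + 2*2187/(22 + 2187) = -317833 + 2*2187/2209 = -317833 + 2*2187*(1/2209) = -317833 + 4374/2209 = -702088723/2209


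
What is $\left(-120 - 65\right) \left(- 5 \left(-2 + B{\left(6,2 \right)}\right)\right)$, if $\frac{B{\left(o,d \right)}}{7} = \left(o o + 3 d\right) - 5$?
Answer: $237725$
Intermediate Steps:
$B{\left(o,d \right)} = -35 + 7 o^{2} + 21 d$ ($B{\left(o,d \right)} = 7 \left(\left(o o + 3 d\right) - 5\right) = 7 \left(\left(o^{2} + 3 d\right) - 5\right) = 7 \left(-5 + o^{2} + 3 d\right) = -35 + 7 o^{2} + 21 d$)
$\left(-120 - 65\right) \left(- 5 \left(-2 + B{\left(6,2 \right)}\right)\right) = \left(-120 - 65\right) \left(- 5 \left(-2 + \left(-35 + 7 \cdot 6^{2} + 21 \cdot 2\right)\right)\right) = - 185 \left(- 5 \left(-2 + \left(-35 + 7 \cdot 36 + 42\right)\right)\right) = - 185 \left(- 5 \left(-2 + \left(-35 + 252 + 42\right)\right)\right) = - 185 \left(- 5 \left(-2 + 259\right)\right) = - 185 \left(\left(-5\right) 257\right) = \left(-185\right) \left(-1285\right) = 237725$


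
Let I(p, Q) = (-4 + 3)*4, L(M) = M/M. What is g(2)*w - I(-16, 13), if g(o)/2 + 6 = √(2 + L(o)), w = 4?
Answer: -44 + 8*√3 ≈ -30.144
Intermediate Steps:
L(M) = 1
I(p, Q) = -4 (I(p, Q) = -1*4 = -4)
g(o) = -12 + 2*√3 (g(o) = -12 + 2*√(2 + 1) = -12 + 2*√3)
g(2)*w - I(-16, 13) = (-12 + 2*√3)*4 - 1*(-4) = (-48 + 8*√3) + 4 = -44 + 8*√3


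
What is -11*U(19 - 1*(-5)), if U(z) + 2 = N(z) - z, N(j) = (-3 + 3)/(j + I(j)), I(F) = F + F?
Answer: 286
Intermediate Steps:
I(F) = 2*F
N(j) = 0 (N(j) = (-3 + 3)/(j + 2*j) = 0/((3*j)) = 0*(1/(3*j)) = 0)
U(z) = -2 - z (U(z) = -2 + (0 - z) = -2 - z)
-11*U(19 - 1*(-5)) = -11*(-2 - (19 - 1*(-5))) = -11*(-2 - (19 + 5)) = -11*(-2 - 1*24) = -11*(-2 - 24) = -11*(-26) = 286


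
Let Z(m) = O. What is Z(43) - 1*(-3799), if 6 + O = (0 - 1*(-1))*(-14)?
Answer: 3779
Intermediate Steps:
O = -20 (O = -6 + (0 - 1*(-1))*(-14) = -6 + (0 + 1)*(-14) = -6 + 1*(-14) = -6 - 14 = -20)
Z(m) = -20
Z(43) - 1*(-3799) = -20 - 1*(-3799) = -20 + 3799 = 3779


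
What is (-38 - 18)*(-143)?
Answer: 8008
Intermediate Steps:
(-38 - 18)*(-143) = -56*(-143) = 8008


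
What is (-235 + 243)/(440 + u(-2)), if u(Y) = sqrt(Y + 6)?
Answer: 4/221 ≈ 0.018100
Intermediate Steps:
u(Y) = sqrt(6 + Y)
(-235 + 243)/(440 + u(-2)) = (-235 + 243)/(440 + sqrt(6 - 2)) = 8/(440 + sqrt(4)) = 8/(440 + 2) = 8/442 = 8*(1/442) = 4/221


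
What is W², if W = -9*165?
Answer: 2205225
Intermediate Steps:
W = -1485
W² = (-1485)² = 2205225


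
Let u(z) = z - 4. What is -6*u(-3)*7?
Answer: 294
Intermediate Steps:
u(z) = -4 + z
-6*u(-3)*7 = -6*(-4 - 3)*7 = -6*(-7)*7 = 42*7 = 294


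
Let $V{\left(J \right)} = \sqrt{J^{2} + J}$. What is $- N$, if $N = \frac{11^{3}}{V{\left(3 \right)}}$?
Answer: $- \frac{1331 \sqrt{3}}{6} \approx -384.23$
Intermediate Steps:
$V{\left(J \right)} = \sqrt{J + J^{2}}$
$N = \frac{1331 \sqrt{3}}{6}$ ($N = \frac{11^{3}}{\sqrt{3 \left(1 + 3\right)}} = \frac{1331}{\sqrt{3 \cdot 4}} = \frac{1331}{\sqrt{12}} = \frac{1331}{2 \sqrt{3}} = 1331 \frac{\sqrt{3}}{6} = \frac{1331 \sqrt{3}}{6} \approx 384.23$)
$- N = - \frac{1331 \sqrt{3}}{6}$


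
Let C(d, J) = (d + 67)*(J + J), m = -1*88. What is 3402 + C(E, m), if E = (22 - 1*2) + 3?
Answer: -12438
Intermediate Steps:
m = -88
E = 23 (E = (22 - 2) + 3 = 20 + 3 = 23)
C(d, J) = 2*J*(67 + d) (C(d, J) = (67 + d)*(2*J) = 2*J*(67 + d))
3402 + C(E, m) = 3402 + 2*(-88)*(67 + 23) = 3402 + 2*(-88)*90 = 3402 - 15840 = -12438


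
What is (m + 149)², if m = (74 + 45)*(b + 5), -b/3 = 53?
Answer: 330403329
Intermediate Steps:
b = -159 (b = -3*53 = -159)
m = -18326 (m = (74 + 45)*(-159 + 5) = 119*(-154) = -18326)
(m + 149)² = (-18326 + 149)² = (-18177)² = 330403329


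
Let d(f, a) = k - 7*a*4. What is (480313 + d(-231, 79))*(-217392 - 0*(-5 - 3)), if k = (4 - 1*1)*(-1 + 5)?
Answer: -103937941296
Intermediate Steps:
k = 12 (k = (4 - 1)*4 = 3*4 = 12)
d(f, a) = 12 - 28*a (d(f, a) = 12 - 7*a*4 = 12 - 28*a)
(480313 + d(-231, 79))*(-217392 - 0*(-5 - 3)) = (480313 + (12 - 28*79))*(-217392 - 0*(-5 - 3)) = (480313 + (12 - 2212))*(-217392 - 0*(-8)) = (480313 - 2200)*(-217392 - 5013*0) = 478113*(-217392 + 0) = 478113*(-217392) = -103937941296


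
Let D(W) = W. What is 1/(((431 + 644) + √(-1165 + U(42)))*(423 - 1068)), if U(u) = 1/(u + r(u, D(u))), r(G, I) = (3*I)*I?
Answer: -8890/6170317859 + I*√33146057406/3979855019055 ≈ -1.4408e-6 + 4.5746e-8*I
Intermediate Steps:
r(G, I) = 3*I²
U(u) = 1/(u + 3*u²)
1/(((431 + 644) + √(-1165 + U(42)))*(423 - 1068)) = 1/(((431 + 644) + √(-1165 + 1/(42*(1 + 3*42))))*(423 - 1068)) = 1/((1075 + √(-1165 + 1/(42*(1 + 126))))*(-645)) = 1/((1075 + √(-1165 + (1/42)/127))*(-645)) = 1/((1075 + √(-1165 + (1/42)*(1/127)))*(-645)) = 1/((1075 + √(-1165 + 1/5334))*(-645)) = 1/((1075 + √(-6214109/5334))*(-645)) = 1/((1075 + I*√33146057406/5334)*(-645)) = 1/(-693375 - 215*I*√33146057406/1778)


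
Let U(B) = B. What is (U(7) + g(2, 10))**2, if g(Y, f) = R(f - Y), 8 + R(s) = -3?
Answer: 16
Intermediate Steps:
R(s) = -11 (R(s) = -8 - 3 = -11)
g(Y, f) = -11
(U(7) + g(2, 10))**2 = (7 - 11)**2 = (-4)**2 = 16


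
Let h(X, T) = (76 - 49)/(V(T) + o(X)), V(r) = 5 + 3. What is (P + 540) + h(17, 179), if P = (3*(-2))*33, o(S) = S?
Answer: 8577/25 ≈ 343.08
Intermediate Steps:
V(r) = 8
h(X, T) = 27/(8 + X) (h(X, T) = (76 - 49)/(8 + X) = 27/(8 + X))
P = -198 (P = -6*33 = -198)
(P + 540) + h(17, 179) = (-198 + 540) + 27/(8 + 17) = 342 + 27/25 = 8577/25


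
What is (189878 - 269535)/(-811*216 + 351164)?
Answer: -79657/175988 ≈ -0.45263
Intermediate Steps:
(189878 - 269535)/(-811*216 + 351164) = -79657/(-175176 + 351164) = -79657/175988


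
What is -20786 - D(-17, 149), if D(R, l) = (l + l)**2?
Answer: -109590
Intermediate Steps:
D(R, l) = 4*l**2 (D(R, l) = (2*l)**2 = 4*l**2)
-20786 - D(-17, 149) = -20786 - 4*149**2 = -20786 - 4*22201 = -20786 - 1*88804 = -20786 - 88804 = -109590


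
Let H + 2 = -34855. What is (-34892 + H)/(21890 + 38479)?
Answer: -69749/60369 ≈ -1.1554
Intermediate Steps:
H = -34857 (H = -2 - 34855 = -34857)
(-34892 + H)/(21890 + 38479) = (-34892 - 34857)/(21890 + 38479) = -69749/60369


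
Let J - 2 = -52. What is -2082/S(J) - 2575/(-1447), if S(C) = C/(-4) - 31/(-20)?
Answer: -59529505/406607 ≈ -146.41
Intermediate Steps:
J = -50 (J = 2 - 52 = -50)
S(C) = 31/20 - C/4 (S(C) = C*(-¼) - 31*(-1/20) = -C/4 + 31/20 = 31/20 - C/4)
-2082/S(J) - 2575/(-1447) = -2082/(31/20 - ¼*(-50)) - 2575/(-1447) = -2082/(31/20 + 25/2) - 2575*(-1/1447) = -2082/281/20 + 2575/1447 = -2082*20/281 + 2575/1447 = -41640/281 + 2575/1447 = -59529505/406607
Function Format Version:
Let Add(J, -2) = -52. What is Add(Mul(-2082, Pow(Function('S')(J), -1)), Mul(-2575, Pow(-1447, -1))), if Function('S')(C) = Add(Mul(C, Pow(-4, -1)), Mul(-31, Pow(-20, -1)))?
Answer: Rational(-59529505, 406607) ≈ -146.41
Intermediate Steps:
J = -50 (J = Add(2, -52) = -50)
Function('S')(C) = Add(Rational(31, 20), Mul(Rational(-1, 4), C)) (Function('S')(C) = Add(Mul(C, Rational(-1, 4)), Mul(-31, Rational(-1, 20))) = Add(Mul(Rational(-1, 4), C), Rational(31, 20)) = Add(Rational(31, 20), Mul(Rational(-1, 4), C)))
Add(Mul(-2082, Pow(Function('S')(J), -1)), Mul(-2575, Pow(-1447, -1))) = Add(Mul(-2082, Pow(Add(Rational(31, 20), Mul(Rational(-1, 4), -50)), -1)), Mul(-2575, Pow(-1447, -1))) = Add(Mul(-2082, Pow(Add(Rational(31, 20), Rational(25, 2)), -1)), Mul(-2575, Rational(-1, 1447))) = Add(Mul(-2082, Pow(Rational(281, 20), -1)), Rational(2575, 1447)) = Add(Mul(-2082, Rational(20, 281)), Rational(2575, 1447)) = Add(Rational(-41640, 281), Rational(2575, 1447)) = Rational(-59529505, 406607)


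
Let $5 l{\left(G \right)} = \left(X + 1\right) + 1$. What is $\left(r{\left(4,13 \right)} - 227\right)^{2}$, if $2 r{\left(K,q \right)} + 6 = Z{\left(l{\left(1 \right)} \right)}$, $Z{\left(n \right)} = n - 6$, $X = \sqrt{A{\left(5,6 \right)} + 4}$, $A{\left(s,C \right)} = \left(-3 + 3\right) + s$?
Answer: $\frac{216225}{4} \approx 54056.0$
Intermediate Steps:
$A{\left(s,C \right)} = s$ ($A{\left(s,C \right)} = 0 + s = s$)
$X = 3$ ($X = \sqrt{5 + 4} = \sqrt{9} = 3$)
$l{\left(G \right)} = 1$ ($l{\left(G \right)} = \frac{\left(3 + 1\right) + 1}{5} = \frac{4 + 1}{5} = \frac{1}{5} \cdot 5 = 1$)
$Z{\left(n \right)} = -6 + n$ ($Z{\left(n \right)} = n - 6 = -6 + n$)
$r{\left(K,q \right)} = - \frac{11}{2}$ ($r{\left(K,q \right)} = -3 + \frac{-6 + 1}{2} = -3 + \frac{1}{2} \left(-5\right) = -3 - \frac{5}{2} = - \frac{11}{2}$)
$\left(r{\left(4,13 \right)} - 227\right)^{2} = \left(- \frac{11}{2} - 227\right)^{2} = \left(- \frac{465}{2}\right)^{2} = \frac{216225}{4}$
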